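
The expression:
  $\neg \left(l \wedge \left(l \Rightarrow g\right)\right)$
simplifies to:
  $\neg g \vee \neg l$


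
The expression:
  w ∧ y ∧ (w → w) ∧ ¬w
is never true.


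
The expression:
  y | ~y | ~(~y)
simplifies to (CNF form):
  True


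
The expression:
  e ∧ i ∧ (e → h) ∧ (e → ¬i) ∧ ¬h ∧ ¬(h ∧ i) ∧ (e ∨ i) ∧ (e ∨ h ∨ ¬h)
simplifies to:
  False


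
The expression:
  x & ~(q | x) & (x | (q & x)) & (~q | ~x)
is never true.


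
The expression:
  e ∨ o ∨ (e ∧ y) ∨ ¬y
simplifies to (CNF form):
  e ∨ o ∨ ¬y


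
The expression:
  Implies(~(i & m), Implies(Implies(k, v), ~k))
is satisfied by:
  {i: True, m: True, k: False, v: False}
  {i: True, m: False, k: False, v: False}
  {m: True, i: False, k: False, v: False}
  {i: False, m: False, k: False, v: False}
  {v: True, i: True, m: True, k: False}
  {v: True, i: True, m: False, k: False}
  {v: True, m: True, i: False, k: False}
  {v: True, m: False, i: False, k: False}
  {i: True, k: True, m: True, v: False}
  {i: True, k: True, m: False, v: False}
  {k: True, m: True, i: False, v: False}
  {k: True, i: False, m: False, v: False}
  {v: True, i: True, k: True, m: True}


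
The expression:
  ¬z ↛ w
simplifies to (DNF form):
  w ∨ ¬z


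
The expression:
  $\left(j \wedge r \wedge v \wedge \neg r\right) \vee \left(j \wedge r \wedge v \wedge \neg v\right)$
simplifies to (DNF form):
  $\text{False}$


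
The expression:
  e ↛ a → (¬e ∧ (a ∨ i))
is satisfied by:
  {a: True, e: False}
  {e: False, a: False}
  {e: True, a: True}


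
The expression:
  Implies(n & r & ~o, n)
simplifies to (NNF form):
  True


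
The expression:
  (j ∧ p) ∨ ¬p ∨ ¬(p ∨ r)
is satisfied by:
  {j: True, p: False}
  {p: False, j: False}
  {p: True, j: True}


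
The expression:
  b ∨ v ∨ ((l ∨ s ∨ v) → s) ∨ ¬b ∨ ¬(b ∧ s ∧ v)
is always true.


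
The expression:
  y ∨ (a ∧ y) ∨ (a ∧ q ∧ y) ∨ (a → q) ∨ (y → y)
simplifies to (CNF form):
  True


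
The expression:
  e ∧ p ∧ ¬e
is never true.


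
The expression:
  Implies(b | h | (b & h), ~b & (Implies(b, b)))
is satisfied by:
  {b: False}


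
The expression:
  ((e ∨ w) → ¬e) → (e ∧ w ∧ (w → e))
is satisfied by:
  {e: True}


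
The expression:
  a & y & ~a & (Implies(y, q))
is never true.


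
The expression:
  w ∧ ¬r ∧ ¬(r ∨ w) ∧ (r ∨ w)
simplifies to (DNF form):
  False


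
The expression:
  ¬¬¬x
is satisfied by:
  {x: False}


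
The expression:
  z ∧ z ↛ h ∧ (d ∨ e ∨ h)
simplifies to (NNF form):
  z ∧ ¬h ∧ (d ∨ e)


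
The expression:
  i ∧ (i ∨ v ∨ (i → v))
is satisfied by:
  {i: True}


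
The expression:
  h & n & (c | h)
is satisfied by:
  {h: True, n: True}


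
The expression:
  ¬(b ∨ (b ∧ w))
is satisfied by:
  {b: False}


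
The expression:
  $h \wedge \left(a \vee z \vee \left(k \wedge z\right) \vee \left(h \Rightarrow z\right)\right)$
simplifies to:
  $h \wedge \left(a \vee z\right)$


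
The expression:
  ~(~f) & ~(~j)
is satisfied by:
  {j: True, f: True}


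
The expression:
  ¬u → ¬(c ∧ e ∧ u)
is always true.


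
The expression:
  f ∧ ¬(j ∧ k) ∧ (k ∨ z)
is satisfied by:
  {z: True, f: True, j: False, k: False}
  {k: True, z: True, f: True, j: False}
  {k: True, f: True, j: False, z: False}
  {z: True, j: True, f: True, k: False}


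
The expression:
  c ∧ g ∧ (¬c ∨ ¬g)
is never true.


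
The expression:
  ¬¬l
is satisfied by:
  {l: True}


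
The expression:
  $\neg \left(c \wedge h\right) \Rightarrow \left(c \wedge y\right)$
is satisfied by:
  {c: True, y: True, h: True}
  {c: True, y: True, h: False}
  {c: True, h: True, y: False}


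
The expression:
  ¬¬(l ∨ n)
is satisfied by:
  {n: True, l: True}
  {n: True, l: False}
  {l: True, n: False}


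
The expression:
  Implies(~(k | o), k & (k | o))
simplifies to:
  k | o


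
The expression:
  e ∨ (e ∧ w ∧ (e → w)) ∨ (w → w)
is always true.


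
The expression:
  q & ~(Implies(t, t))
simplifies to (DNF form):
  False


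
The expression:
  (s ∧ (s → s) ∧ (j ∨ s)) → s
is always true.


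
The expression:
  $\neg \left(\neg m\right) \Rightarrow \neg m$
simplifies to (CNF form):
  $\neg m$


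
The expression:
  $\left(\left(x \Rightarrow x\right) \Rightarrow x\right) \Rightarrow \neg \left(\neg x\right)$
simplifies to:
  $\text{True}$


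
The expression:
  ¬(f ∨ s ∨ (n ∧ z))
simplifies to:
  ¬f ∧ ¬s ∧ (¬n ∨ ¬z)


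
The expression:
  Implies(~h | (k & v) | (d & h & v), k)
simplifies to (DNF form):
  k | (h & ~d) | (h & ~v)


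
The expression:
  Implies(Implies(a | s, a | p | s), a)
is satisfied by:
  {a: True}


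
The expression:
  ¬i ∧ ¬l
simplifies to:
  ¬i ∧ ¬l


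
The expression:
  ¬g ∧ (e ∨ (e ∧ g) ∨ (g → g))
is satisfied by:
  {g: False}


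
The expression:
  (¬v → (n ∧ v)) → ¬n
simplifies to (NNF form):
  ¬n ∨ ¬v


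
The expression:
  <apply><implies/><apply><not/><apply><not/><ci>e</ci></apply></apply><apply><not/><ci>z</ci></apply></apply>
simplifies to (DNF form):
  <apply><or/><apply><not/><ci>e</ci></apply><apply><not/><ci>z</ci></apply></apply>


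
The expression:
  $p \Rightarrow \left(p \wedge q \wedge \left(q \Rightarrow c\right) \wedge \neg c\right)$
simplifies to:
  $\neg p$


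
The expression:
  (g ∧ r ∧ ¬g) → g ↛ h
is always true.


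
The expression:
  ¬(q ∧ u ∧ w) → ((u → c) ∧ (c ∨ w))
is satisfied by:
  {c: True, w: True, q: True, u: False}
  {c: True, w: True, u: False, q: False}
  {c: True, w: True, q: True, u: True}
  {c: True, w: True, u: True, q: False}
  {c: True, q: True, u: False, w: False}
  {c: True, u: False, q: False, w: False}
  {c: True, q: True, u: True, w: False}
  {c: True, u: True, q: False, w: False}
  {q: True, w: True, u: False, c: False}
  {w: True, u: False, q: False, c: False}
  {q: True, w: True, u: True, c: False}


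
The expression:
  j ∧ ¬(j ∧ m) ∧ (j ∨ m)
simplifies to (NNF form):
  j ∧ ¬m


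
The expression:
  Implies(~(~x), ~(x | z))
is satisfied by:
  {x: False}


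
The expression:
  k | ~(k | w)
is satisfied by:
  {k: True, w: False}
  {w: False, k: False}
  {w: True, k: True}


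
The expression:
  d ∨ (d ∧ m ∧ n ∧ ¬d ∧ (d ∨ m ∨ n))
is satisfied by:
  {d: True}


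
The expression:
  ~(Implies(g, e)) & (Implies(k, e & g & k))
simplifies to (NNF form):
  g & ~e & ~k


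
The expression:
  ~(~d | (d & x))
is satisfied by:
  {d: True, x: False}


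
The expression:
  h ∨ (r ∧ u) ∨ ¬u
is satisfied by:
  {r: True, h: True, u: False}
  {r: True, u: False, h: False}
  {h: True, u: False, r: False}
  {h: False, u: False, r: False}
  {r: True, h: True, u: True}
  {r: True, u: True, h: False}
  {h: True, u: True, r: False}


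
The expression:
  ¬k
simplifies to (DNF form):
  ¬k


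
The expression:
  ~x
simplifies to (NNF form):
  ~x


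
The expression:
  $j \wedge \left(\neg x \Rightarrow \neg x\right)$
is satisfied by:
  {j: True}


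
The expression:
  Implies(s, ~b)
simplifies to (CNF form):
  ~b | ~s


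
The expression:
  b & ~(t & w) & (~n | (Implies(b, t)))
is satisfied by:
  {b: True, w: False, t: False, n: False}
  {b: True, t: True, w: False, n: False}
  {b: True, n: True, t: True, w: False}
  {b: True, w: True, t: False, n: False}


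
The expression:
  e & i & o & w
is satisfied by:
  {i: True, e: True, w: True, o: True}


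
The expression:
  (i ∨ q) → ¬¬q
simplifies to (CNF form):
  q ∨ ¬i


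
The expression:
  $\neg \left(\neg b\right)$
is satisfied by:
  {b: True}


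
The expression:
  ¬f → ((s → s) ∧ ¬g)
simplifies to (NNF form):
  f ∨ ¬g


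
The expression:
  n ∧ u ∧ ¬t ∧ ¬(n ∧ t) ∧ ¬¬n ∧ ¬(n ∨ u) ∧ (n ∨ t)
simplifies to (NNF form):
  False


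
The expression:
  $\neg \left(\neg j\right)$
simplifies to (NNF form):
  $j$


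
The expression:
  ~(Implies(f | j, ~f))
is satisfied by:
  {f: True}


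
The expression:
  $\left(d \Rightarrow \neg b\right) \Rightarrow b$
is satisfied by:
  {b: True}


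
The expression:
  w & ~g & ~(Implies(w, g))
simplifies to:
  w & ~g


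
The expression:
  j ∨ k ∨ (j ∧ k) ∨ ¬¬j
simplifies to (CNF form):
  j ∨ k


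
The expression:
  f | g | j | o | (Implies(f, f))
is always true.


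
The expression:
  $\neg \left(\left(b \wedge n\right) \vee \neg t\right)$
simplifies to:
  $t \wedge \left(\neg b \vee \neg n\right)$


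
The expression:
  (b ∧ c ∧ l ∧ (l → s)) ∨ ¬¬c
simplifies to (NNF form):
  c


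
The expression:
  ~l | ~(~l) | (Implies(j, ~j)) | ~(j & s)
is always true.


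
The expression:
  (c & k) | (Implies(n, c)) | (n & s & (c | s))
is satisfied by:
  {c: True, s: True, n: False}
  {c: True, s: False, n: False}
  {s: True, c: False, n: False}
  {c: False, s: False, n: False}
  {n: True, c: True, s: True}
  {n: True, c: True, s: False}
  {n: True, s: True, c: False}


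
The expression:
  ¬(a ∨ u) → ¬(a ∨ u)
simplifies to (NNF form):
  True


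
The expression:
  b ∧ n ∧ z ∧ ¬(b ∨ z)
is never true.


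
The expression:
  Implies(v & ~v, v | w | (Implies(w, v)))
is always true.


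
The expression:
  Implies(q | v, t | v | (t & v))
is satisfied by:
  {t: True, v: True, q: False}
  {t: True, v: False, q: False}
  {v: True, t: False, q: False}
  {t: False, v: False, q: False}
  {q: True, t: True, v: True}
  {q: True, t: True, v: False}
  {q: True, v: True, t: False}


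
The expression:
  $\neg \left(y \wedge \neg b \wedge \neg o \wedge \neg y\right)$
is always true.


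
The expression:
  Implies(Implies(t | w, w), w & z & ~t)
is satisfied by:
  {t: True, z: True, w: False}
  {t: True, z: False, w: False}
  {w: True, z: True, t: False}


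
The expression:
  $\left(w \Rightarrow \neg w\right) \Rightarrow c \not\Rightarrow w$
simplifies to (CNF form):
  $c \vee w$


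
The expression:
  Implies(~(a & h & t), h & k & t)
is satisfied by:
  {t: True, h: True, a: True, k: True}
  {t: True, h: True, a: True, k: False}
  {t: True, h: True, k: True, a: False}


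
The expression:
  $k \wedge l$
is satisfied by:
  {k: True, l: True}


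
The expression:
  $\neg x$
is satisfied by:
  {x: False}


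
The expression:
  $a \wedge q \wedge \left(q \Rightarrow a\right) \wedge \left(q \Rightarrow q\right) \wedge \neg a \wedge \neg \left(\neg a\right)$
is never true.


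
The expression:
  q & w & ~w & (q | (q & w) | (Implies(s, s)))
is never true.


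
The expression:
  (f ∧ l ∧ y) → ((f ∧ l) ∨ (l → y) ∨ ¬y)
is always true.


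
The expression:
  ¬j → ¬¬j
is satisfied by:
  {j: True}


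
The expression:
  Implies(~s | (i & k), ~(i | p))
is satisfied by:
  {s: True, p: False, i: False, k: False}
  {k: True, s: True, p: False, i: False}
  {s: True, p: True, k: False, i: False}
  {k: True, s: True, p: True, i: False}
  {k: False, p: False, s: False, i: False}
  {k: True, p: False, s: False, i: False}
  {i: True, s: True, k: False, p: False}
  {i: True, s: True, p: True, k: False}


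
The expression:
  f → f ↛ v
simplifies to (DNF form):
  ¬f ∨ ¬v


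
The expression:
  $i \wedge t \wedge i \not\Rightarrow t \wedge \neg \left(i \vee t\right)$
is never true.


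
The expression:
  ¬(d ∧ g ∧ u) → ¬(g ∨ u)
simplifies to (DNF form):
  (u ∧ ¬u) ∨ (¬g ∧ ¬u) ∨ (d ∧ g ∧ u) ∨ (d ∧ g ∧ ¬g) ∨ (d ∧ u ∧ ¬u) ∨ (d ∧ ¬g ∧ ¬u) ∨ (g ∧ u ∧ ¬u) ∨ (g ∧ ¬g ∧ ¬u)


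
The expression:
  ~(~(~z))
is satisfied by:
  {z: False}


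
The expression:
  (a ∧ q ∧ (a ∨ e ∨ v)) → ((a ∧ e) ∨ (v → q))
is always true.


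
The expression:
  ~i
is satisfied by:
  {i: False}


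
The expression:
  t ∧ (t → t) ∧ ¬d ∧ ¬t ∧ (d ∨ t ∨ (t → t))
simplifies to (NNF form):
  False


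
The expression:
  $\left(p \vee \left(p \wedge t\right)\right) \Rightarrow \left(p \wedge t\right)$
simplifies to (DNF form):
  $t \vee \neg p$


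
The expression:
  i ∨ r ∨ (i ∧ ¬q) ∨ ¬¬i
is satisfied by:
  {i: True, r: True}
  {i: True, r: False}
  {r: True, i: False}


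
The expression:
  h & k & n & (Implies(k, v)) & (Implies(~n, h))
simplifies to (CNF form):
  h & k & n & v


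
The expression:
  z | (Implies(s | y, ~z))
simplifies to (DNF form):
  True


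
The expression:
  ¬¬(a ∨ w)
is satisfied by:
  {a: True, w: True}
  {a: True, w: False}
  {w: True, a: False}


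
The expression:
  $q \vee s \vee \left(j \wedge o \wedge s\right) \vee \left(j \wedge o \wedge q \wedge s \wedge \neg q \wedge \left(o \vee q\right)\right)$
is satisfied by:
  {q: True, s: True}
  {q: True, s: False}
  {s: True, q: False}


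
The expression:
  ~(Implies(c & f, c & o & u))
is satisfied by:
  {c: True, f: True, u: False, o: False}
  {c: True, f: True, o: True, u: False}
  {c: True, f: True, u: True, o: False}


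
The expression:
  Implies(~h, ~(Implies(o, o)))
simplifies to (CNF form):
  h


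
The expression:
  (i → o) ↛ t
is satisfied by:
  {o: True, t: False, i: False}
  {o: False, t: False, i: False}
  {i: True, o: True, t: False}


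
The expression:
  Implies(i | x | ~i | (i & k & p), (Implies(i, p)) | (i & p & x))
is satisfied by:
  {p: True, i: False}
  {i: False, p: False}
  {i: True, p: True}


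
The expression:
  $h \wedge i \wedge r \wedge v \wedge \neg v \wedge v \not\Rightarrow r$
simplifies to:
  $\text{False}$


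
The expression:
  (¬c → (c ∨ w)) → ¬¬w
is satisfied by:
  {w: True, c: False}
  {c: False, w: False}
  {c: True, w: True}


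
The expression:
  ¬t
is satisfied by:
  {t: False}


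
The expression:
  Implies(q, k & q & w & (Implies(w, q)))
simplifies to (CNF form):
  (k | ~q) & (w | ~q)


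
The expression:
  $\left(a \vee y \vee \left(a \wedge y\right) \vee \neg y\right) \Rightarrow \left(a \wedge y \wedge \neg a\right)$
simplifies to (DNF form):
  $\text{False}$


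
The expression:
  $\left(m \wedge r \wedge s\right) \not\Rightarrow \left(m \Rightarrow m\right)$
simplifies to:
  $\text{False}$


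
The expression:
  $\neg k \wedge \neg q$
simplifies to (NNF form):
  $\neg k \wedge \neg q$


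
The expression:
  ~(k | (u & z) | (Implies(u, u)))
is never true.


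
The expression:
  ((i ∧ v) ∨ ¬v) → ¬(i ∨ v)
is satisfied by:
  {i: False}


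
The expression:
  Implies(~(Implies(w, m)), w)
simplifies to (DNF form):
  True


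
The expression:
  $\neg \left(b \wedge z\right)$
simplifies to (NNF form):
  $\neg b \vee \neg z$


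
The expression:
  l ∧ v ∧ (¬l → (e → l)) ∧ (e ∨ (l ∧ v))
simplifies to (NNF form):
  l ∧ v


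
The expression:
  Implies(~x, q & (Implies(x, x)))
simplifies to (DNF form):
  q | x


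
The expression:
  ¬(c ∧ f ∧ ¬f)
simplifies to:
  True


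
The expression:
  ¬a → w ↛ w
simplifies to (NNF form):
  a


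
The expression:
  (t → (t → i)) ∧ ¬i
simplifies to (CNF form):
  ¬i ∧ ¬t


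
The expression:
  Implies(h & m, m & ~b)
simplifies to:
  ~b | ~h | ~m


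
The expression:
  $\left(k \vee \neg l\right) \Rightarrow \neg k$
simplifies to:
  $\neg k$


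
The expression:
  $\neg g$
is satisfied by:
  {g: False}


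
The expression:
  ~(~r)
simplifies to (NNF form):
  r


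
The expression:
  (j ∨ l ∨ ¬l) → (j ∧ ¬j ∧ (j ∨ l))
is never true.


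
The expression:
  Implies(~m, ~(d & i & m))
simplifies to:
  True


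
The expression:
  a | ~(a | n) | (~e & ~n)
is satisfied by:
  {a: True, n: False}
  {n: False, a: False}
  {n: True, a: True}


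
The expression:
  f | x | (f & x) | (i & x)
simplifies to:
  f | x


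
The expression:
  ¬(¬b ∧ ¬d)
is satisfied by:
  {b: True, d: True}
  {b: True, d: False}
  {d: True, b: False}


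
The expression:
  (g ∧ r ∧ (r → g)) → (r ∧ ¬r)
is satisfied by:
  {g: False, r: False}
  {r: True, g: False}
  {g: True, r: False}


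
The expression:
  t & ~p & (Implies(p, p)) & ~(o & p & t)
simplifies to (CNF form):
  t & ~p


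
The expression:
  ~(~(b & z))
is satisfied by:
  {z: True, b: True}


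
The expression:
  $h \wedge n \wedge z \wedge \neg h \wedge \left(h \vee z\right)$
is never true.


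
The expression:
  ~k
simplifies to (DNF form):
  ~k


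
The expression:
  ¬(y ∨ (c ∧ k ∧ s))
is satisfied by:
  {y: False, s: False, k: False, c: False}
  {c: True, y: False, s: False, k: False}
  {k: True, y: False, s: False, c: False}
  {c: True, k: True, y: False, s: False}
  {s: True, c: False, y: False, k: False}
  {c: True, s: True, y: False, k: False}
  {k: True, s: True, c: False, y: False}


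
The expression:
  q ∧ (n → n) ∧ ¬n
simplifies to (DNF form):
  q ∧ ¬n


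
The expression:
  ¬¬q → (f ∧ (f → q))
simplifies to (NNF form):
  f ∨ ¬q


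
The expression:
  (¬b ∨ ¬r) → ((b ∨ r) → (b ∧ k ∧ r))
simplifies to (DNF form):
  (b ∧ r) ∨ (¬b ∧ ¬r)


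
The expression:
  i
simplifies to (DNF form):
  i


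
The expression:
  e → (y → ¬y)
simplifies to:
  ¬e ∨ ¬y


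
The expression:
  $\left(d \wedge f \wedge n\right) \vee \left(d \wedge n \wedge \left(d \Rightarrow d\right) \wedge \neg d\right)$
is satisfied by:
  {d: True, f: True, n: True}


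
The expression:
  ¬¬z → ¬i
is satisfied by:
  {z: False, i: False}
  {i: True, z: False}
  {z: True, i: False}


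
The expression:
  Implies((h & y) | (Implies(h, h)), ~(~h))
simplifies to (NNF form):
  h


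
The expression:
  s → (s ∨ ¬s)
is always true.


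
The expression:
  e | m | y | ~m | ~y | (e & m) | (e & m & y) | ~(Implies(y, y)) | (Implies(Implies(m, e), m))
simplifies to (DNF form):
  True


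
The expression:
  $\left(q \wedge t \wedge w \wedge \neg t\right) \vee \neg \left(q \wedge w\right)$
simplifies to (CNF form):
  $\neg q \vee \neg w$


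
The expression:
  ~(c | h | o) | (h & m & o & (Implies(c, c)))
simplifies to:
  (h | ~c) & (h | ~o) & (m | ~o) & (o | ~h)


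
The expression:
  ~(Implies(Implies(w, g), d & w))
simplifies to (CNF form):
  (g | ~w) & (~d | ~w)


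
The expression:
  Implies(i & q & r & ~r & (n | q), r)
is always true.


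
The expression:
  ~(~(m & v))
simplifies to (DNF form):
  m & v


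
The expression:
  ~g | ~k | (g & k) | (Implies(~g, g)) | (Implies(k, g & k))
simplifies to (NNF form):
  True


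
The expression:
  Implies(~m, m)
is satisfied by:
  {m: True}


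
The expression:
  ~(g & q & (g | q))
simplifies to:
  ~g | ~q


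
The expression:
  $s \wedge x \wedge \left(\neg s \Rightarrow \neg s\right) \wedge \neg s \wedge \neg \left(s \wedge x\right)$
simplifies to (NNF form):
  $\text{False}$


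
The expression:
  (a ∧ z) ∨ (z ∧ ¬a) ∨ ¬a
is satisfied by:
  {z: True, a: False}
  {a: False, z: False}
  {a: True, z: True}


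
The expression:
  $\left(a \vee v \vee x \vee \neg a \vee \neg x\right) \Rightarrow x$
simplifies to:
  $x$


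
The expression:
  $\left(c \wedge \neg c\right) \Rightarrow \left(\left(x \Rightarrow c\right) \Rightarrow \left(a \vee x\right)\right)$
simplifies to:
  $\text{True}$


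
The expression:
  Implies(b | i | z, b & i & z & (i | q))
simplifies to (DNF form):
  (b & i & z) | (b & i & ~i) | (b & z & ~b) | (i & z & ~z) | (b & ~b & ~i) | (i & ~i & ~z) | (z & ~b & ~z) | (~b & ~i & ~z)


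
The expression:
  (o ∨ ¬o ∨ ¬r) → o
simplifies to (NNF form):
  o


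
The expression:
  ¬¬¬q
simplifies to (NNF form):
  ¬q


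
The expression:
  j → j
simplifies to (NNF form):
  True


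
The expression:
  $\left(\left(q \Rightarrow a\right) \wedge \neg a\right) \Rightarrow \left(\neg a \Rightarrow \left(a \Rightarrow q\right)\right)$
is always true.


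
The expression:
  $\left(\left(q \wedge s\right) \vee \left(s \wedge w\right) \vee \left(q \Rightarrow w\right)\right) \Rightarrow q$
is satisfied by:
  {q: True}


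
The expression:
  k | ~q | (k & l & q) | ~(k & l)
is always true.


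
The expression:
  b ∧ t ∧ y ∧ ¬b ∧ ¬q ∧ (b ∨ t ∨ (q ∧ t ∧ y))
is never true.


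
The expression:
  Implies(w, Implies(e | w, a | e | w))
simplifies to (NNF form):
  True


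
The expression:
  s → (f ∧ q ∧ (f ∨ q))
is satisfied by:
  {q: True, f: True, s: False}
  {q: True, f: False, s: False}
  {f: True, q: False, s: False}
  {q: False, f: False, s: False}
  {q: True, s: True, f: True}


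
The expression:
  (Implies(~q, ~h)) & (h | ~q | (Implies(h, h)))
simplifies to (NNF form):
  q | ~h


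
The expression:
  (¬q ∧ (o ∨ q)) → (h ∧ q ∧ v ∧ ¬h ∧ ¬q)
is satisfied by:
  {q: True, o: False}
  {o: False, q: False}
  {o: True, q: True}


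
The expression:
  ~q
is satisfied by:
  {q: False}


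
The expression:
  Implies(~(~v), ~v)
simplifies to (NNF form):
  ~v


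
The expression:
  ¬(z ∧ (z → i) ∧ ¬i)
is always true.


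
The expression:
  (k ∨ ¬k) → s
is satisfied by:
  {s: True}


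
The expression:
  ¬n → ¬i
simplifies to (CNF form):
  n ∨ ¬i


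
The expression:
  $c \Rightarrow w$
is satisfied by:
  {w: True, c: False}
  {c: False, w: False}
  {c: True, w: True}


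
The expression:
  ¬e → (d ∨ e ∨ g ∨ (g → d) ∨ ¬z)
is always true.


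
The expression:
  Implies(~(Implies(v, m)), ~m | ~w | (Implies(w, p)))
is always true.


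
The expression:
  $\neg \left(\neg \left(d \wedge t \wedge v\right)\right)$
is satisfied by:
  {t: True, d: True, v: True}


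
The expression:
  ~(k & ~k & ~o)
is always true.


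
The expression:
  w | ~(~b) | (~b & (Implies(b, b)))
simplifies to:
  True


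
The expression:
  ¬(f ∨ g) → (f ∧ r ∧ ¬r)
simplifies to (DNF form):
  f ∨ g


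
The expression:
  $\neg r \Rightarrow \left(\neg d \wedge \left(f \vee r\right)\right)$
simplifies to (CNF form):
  $\left(f \vee r\right) \wedge \left(r \vee \neg d\right)$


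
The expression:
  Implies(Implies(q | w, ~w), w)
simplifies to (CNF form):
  w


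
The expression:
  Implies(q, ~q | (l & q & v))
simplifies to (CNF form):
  (l | ~q) & (v | ~q)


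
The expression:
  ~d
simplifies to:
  ~d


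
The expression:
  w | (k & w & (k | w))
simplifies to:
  w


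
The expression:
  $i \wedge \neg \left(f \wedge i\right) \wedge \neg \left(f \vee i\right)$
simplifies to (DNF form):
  $\text{False}$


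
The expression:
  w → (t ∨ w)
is always true.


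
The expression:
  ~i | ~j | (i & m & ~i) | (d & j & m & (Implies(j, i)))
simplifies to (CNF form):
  (d | ~i | ~j) & (m | ~i | ~j)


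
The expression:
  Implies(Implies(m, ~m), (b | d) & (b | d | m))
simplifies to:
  b | d | m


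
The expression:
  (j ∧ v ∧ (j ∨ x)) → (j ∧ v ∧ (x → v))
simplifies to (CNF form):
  True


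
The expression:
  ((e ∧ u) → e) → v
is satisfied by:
  {v: True}


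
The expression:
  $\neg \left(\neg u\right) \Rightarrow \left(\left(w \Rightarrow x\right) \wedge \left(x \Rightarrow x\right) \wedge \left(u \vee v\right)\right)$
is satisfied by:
  {x: True, w: False, u: False}
  {w: False, u: False, x: False}
  {x: True, u: True, w: False}
  {u: True, w: False, x: False}
  {x: True, w: True, u: False}
  {w: True, x: False, u: False}
  {x: True, u: True, w: True}


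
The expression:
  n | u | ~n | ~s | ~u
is always true.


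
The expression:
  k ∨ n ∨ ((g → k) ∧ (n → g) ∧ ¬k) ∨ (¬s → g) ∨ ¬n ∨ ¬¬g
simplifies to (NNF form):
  True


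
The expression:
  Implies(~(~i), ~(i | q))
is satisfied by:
  {i: False}


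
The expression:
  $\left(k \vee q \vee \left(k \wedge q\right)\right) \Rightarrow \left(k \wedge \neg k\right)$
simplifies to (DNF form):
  $\neg k \wedge \neg q$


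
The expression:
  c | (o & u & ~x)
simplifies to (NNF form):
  c | (o & u & ~x)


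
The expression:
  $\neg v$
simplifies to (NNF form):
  $\neg v$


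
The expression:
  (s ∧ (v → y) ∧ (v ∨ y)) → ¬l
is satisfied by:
  {l: False, y: False, s: False}
  {s: True, l: False, y: False}
  {y: True, l: False, s: False}
  {s: True, y: True, l: False}
  {l: True, s: False, y: False}
  {s: True, l: True, y: False}
  {y: True, l: True, s: False}


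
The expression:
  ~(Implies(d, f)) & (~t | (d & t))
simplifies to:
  d & ~f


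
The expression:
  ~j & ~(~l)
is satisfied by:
  {l: True, j: False}


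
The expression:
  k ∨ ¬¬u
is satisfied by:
  {k: True, u: True}
  {k: True, u: False}
  {u: True, k: False}


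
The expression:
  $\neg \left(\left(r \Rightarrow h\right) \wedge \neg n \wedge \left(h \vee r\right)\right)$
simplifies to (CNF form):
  $n \vee \neg h$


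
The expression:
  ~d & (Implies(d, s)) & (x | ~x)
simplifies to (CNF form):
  ~d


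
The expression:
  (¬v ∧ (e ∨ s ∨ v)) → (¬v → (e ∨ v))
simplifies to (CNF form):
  e ∨ v ∨ ¬s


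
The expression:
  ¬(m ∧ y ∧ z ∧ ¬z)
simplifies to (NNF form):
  True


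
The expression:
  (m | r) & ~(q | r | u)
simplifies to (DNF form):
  m & ~q & ~r & ~u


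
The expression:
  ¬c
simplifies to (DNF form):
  ¬c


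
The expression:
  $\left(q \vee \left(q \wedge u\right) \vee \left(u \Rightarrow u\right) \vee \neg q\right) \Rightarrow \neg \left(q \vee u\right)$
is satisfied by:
  {q: False, u: False}


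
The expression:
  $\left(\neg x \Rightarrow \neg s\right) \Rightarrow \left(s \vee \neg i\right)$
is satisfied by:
  {s: True, i: False}
  {i: False, s: False}
  {i: True, s: True}


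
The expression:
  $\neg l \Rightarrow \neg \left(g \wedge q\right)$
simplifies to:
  $l \vee \neg g \vee \neg q$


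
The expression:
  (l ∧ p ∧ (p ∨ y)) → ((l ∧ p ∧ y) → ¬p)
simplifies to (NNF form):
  ¬l ∨ ¬p ∨ ¬y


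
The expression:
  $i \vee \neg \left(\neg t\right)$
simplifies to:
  $i \vee t$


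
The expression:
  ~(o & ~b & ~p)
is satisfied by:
  {b: True, p: True, o: False}
  {b: True, p: False, o: False}
  {p: True, b: False, o: False}
  {b: False, p: False, o: False}
  {b: True, o: True, p: True}
  {b: True, o: True, p: False}
  {o: True, p: True, b: False}


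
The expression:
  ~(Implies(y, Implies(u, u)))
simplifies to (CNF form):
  False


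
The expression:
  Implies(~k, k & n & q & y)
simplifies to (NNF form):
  k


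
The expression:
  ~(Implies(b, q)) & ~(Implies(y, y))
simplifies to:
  False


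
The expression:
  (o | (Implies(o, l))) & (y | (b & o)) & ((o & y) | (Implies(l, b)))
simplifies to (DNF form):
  (b & o) | (b & y) | (o & y) | (y & ~l)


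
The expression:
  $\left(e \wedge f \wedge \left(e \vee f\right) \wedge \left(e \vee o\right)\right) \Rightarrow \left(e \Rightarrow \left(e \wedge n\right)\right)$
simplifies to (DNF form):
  $n \vee \neg e \vee \neg f$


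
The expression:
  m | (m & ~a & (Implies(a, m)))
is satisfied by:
  {m: True}


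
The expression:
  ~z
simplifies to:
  ~z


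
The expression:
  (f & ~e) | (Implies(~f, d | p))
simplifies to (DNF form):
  d | f | p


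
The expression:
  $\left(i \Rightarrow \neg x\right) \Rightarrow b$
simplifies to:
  $b \vee \left(i \wedge x\right)$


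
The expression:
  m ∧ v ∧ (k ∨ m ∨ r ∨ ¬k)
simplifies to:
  m ∧ v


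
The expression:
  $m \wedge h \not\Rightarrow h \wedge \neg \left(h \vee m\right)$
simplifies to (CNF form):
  $\text{False}$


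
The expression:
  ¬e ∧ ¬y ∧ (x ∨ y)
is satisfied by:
  {x: True, e: False, y: False}


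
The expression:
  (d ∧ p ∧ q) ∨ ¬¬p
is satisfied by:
  {p: True}


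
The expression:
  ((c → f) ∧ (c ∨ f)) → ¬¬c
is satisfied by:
  {c: True, f: False}
  {f: False, c: False}
  {f: True, c: True}


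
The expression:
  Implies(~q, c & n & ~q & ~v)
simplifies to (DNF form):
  q | (c & n & ~v)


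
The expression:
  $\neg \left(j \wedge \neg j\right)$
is always true.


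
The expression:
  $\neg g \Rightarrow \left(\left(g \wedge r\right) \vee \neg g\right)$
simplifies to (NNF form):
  $\text{True}$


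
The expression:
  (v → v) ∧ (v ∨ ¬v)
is always true.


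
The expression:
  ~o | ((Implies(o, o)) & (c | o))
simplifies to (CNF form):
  True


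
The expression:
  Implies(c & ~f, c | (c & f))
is always true.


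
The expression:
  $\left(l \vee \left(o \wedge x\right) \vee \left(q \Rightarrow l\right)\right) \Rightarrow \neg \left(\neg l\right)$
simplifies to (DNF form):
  $l \vee \left(q \wedge \neg o\right) \vee \left(q \wedge \neg x\right)$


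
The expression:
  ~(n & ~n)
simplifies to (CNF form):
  True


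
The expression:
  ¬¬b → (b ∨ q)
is always true.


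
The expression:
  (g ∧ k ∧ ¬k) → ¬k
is always true.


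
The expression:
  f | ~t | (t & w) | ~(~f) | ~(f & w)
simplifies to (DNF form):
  True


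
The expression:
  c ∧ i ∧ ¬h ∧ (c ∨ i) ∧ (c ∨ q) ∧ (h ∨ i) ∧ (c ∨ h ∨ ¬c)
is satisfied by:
  {c: True, i: True, h: False}


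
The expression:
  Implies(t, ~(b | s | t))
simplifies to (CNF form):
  ~t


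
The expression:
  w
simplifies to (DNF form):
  w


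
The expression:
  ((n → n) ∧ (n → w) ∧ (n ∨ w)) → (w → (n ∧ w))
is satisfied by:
  {n: True, w: False}
  {w: False, n: False}
  {w: True, n: True}


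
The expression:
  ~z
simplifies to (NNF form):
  ~z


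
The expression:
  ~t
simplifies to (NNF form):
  ~t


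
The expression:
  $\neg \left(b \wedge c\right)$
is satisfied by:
  {c: False, b: False}
  {b: True, c: False}
  {c: True, b: False}


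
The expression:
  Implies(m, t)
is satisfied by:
  {t: True, m: False}
  {m: False, t: False}
  {m: True, t: True}


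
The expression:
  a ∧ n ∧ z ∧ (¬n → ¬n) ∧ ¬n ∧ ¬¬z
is never true.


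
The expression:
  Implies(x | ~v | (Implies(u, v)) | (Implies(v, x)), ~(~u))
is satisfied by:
  {u: True}


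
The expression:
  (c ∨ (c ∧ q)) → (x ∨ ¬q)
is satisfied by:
  {x: True, c: False, q: False}
  {c: False, q: False, x: False}
  {x: True, q: True, c: False}
  {q: True, c: False, x: False}
  {x: True, c: True, q: False}
  {c: True, x: False, q: False}
  {x: True, q: True, c: True}


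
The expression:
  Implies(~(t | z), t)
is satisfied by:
  {t: True, z: True}
  {t: True, z: False}
  {z: True, t: False}


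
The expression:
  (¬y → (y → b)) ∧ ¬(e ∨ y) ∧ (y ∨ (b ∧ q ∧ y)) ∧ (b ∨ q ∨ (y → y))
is never true.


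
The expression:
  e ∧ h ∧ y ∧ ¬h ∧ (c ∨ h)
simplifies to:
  False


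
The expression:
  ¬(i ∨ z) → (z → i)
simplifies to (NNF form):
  True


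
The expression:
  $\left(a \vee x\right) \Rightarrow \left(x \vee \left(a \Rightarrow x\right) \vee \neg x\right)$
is always true.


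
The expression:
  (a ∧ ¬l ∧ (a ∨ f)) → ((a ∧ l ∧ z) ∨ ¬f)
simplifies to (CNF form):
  l ∨ ¬a ∨ ¬f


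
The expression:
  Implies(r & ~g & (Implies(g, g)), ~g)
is always true.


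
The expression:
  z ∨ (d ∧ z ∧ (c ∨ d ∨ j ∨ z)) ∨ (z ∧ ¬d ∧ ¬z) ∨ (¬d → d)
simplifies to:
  d ∨ z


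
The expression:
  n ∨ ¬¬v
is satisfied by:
  {n: True, v: True}
  {n: True, v: False}
  {v: True, n: False}


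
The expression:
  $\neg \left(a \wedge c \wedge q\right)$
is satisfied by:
  {c: False, q: False, a: False}
  {a: True, c: False, q: False}
  {q: True, c: False, a: False}
  {a: True, q: True, c: False}
  {c: True, a: False, q: False}
  {a: True, c: True, q: False}
  {q: True, c: True, a: False}


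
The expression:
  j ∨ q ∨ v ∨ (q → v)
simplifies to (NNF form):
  True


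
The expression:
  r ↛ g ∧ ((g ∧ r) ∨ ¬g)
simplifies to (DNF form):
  r ∧ ¬g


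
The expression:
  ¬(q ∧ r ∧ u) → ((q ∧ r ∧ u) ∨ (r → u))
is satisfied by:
  {u: True, r: False}
  {r: False, u: False}
  {r: True, u: True}


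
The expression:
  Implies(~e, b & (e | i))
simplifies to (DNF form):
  e | (b & i)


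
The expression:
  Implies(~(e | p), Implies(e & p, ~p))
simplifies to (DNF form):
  True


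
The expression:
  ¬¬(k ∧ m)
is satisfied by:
  {m: True, k: True}


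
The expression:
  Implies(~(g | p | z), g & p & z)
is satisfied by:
  {z: True, g: True, p: True}
  {z: True, g: True, p: False}
  {z: True, p: True, g: False}
  {z: True, p: False, g: False}
  {g: True, p: True, z: False}
  {g: True, p: False, z: False}
  {p: True, g: False, z: False}


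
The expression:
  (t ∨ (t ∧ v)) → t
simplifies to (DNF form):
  True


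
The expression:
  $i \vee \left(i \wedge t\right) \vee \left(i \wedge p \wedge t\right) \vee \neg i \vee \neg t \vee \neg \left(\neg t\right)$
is always true.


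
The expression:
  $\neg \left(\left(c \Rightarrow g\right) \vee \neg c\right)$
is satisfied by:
  {c: True, g: False}


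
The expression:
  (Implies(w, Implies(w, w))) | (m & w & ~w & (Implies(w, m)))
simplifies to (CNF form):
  True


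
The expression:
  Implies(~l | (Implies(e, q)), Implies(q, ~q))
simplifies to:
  ~q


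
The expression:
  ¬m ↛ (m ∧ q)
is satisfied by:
  {m: False}


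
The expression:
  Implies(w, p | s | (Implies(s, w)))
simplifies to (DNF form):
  True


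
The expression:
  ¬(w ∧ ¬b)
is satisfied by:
  {b: True, w: False}
  {w: False, b: False}
  {w: True, b: True}


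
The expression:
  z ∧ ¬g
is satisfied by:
  {z: True, g: False}


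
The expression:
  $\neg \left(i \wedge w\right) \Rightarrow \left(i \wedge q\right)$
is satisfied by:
  {i: True, q: True, w: True}
  {i: True, q: True, w: False}
  {i: True, w: True, q: False}


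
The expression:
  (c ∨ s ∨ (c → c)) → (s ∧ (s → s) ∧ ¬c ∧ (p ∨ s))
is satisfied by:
  {s: True, c: False}


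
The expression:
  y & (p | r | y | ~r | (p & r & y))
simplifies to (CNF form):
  y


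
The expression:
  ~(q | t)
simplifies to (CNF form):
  ~q & ~t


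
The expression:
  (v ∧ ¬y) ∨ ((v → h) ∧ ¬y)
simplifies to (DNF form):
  ¬y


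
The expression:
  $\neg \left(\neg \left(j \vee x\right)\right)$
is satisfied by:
  {x: True, j: True}
  {x: True, j: False}
  {j: True, x: False}


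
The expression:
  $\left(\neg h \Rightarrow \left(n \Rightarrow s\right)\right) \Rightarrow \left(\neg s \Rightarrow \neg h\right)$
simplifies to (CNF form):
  $s \vee \neg h$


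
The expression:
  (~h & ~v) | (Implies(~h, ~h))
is always true.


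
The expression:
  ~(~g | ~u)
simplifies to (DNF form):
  g & u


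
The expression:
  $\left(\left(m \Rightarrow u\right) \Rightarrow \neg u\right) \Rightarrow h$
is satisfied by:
  {u: True, h: True}
  {u: True, h: False}
  {h: True, u: False}


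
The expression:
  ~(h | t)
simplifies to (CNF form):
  ~h & ~t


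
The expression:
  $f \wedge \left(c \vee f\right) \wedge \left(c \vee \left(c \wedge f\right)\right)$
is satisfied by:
  {c: True, f: True}


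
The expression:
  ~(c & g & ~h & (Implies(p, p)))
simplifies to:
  h | ~c | ~g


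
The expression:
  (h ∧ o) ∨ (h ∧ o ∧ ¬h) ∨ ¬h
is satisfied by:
  {o: True, h: False}
  {h: False, o: False}
  {h: True, o: True}


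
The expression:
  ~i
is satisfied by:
  {i: False}


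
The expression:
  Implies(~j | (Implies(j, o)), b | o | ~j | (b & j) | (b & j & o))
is always true.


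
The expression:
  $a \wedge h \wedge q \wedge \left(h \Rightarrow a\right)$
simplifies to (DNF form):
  $a \wedge h \wedge q$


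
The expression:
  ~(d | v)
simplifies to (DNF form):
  ~d & ~v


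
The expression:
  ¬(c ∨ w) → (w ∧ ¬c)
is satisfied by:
  {c: True, w: True}
  {c: True, w: False}
  {w: True, c: False}


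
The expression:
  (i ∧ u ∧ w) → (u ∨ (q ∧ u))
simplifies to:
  True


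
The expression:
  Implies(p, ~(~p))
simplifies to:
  True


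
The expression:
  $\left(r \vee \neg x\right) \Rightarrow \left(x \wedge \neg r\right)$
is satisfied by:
  {x: True, r: False}


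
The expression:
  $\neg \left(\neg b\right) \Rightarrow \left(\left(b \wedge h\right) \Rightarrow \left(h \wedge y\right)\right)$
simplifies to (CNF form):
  $y \vee \neg b \vee \neg h$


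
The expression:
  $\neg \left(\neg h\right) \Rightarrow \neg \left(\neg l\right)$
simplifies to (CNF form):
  $l \vee \neg h$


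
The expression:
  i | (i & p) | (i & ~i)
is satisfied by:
  {i: True}


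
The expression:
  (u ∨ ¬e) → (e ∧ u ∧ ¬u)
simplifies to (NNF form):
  e ∧ ¬u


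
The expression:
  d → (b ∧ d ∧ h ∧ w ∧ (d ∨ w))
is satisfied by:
  {h: True, w: True, b: True, d: False}
  {h: True, w: True, b: False, d: False}
  {h: True, b: True, w: False, d: False}
  {h: True, b: False, w: False, d: False}
  {w: True, b: True, h: False, d: False}
  {w: True, b: False, h: False, d: False}
  {b: True, h: False, w: False, d: False}
  {b: False, h: False, w: False, d: False}
  {d: True, h: True, w: True, b: True}


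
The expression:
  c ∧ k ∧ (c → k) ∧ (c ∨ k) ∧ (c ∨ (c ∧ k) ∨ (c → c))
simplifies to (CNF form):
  c ∧ k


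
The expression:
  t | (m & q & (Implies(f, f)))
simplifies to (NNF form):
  t | (m & q)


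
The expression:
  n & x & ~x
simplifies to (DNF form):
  False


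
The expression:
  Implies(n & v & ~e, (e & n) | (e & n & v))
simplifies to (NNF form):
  e | ~n | ~v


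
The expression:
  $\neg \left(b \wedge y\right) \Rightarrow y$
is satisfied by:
  {y: True}


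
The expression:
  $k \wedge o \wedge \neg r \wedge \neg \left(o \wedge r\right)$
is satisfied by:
  {o: True, k: True, r: False}


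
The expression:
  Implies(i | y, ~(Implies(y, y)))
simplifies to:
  ~i & ~y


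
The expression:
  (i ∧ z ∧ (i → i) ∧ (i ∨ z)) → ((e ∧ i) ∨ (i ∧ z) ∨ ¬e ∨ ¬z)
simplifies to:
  True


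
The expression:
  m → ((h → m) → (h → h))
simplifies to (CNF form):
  True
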